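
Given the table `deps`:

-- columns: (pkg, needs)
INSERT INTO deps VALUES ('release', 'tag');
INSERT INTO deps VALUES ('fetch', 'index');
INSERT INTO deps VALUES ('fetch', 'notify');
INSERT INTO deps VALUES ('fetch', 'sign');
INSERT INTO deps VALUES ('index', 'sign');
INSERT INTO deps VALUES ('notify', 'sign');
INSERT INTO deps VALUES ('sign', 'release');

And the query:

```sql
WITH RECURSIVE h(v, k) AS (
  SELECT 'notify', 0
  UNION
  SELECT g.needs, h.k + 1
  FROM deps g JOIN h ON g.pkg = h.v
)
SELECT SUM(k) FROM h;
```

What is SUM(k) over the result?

Base: (notify, k=0).
Iteration 1: edges from {notify} -> (sign, k=1).
Iteration 2: edges from {sign} -> (release, k=2).
Iteration 3: edges from {release} -> (tag, k=3).
Iteration 4: no outgoing edges from {tag}; recursion stops.
SUM(k) = 0 + 1 + 2 + 3 = 6.

6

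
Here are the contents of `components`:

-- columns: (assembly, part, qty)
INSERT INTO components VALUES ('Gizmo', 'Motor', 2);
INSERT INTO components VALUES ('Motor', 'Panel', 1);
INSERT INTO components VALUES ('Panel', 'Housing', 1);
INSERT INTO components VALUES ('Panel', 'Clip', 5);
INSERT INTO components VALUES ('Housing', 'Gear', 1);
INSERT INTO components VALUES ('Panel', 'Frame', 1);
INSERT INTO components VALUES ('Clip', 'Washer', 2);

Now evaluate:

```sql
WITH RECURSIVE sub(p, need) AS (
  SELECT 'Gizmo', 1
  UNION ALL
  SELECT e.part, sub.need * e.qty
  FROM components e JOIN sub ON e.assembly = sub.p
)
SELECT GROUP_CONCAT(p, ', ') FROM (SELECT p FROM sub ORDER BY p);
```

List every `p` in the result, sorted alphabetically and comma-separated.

Clip, Frame, Gear, Gizmo, Housing, Motor, Panel, Washer

Base: (Gizmo, need=1).
Iteration 1: components of {Gizmo} -> Motor = 1*2 = 2.
Iteration 2: components of {Motor} -> Panel = 2*1 = 2.
Iteration 3: components of {Panel} -> Clip = 2*5 = 10, Frame = 2*1 = 2, Housing = 2*1 = 2.
Iteration 4: components of {Clip,Frame,Housing} -> Gear = 2*1 = 2, Washer = 10*2 = 20.
Iteration 5: no further components; recursion stops.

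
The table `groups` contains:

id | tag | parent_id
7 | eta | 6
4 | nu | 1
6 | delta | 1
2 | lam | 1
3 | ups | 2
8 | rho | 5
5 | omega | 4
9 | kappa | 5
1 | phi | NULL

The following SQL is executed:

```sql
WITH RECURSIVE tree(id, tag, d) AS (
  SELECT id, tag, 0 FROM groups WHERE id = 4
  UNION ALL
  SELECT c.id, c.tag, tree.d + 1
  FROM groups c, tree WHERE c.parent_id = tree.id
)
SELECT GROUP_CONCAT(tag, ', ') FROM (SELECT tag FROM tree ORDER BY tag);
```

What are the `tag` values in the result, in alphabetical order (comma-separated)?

kappa, nu, omega, rho

Base: id=4 (nu) at d 0.
Iteration 1: rows with parent_id in {4} -> omega (id 5, d 1).
Iteration 2: rows with parent_id in {5} -> rho (id 8, d 2), kappa (id 9, d 2).
Iteration 3: no rows with parent_id in {8,9}; recursion stops.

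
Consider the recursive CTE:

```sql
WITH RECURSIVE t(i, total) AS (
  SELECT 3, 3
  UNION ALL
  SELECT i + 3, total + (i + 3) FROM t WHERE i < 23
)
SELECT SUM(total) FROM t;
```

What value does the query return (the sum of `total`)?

Base: i=3, total=3.
Iteration 1: 3 < 23 holds -> i = 3 + 3 = 6, total = 3 + 6 = 9.
Iteration 2: 6 < 23 holds -> i = 6 + 3 = 9, total = 9 + 9 = 18.
Iteration 3: 9 < 23 holds -> i = 9 + 3 = 12, total = 18 + 12 = 30.
Iteration 4: 12 < 23 holds -> i = 12 + 3 = 15, total = 30 + 15 = 45.
Iteration 5: 15 < 23 holds -> i = 15 + 3 = 18, total = 45 + 18 = 63.
Iteration 6: 18 < 23 holds -> i = 18 + 3 = 21, total = 63 + 21 = 84.
Iteration 7: 21 < 23 holds -> i = 21 + 3 = 24, total = 84 + 24 = 108.
Iteration 8: 24 < 23 fails; recursion stops.
SUM(total) = 3 + 9 + 18 + 30 + 45 + 63 + 84 + 108 = 360.

360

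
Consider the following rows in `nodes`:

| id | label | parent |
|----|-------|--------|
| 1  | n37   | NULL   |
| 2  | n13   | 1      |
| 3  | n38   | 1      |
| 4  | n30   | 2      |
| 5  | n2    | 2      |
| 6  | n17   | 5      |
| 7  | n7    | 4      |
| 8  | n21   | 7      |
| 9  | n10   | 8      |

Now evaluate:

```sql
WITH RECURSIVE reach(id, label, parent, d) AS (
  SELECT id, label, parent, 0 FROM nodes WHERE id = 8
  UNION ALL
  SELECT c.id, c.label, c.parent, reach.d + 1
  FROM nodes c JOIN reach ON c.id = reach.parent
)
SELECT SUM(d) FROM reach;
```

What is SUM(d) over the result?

Base: id=8 (n21), parent=7, d 0.
Iteration 1: join on id=7 -> n7 (id 7, parent=4, d 1).
Iteration 2: join on id=4 -> n30 (id 4, parent=2, d 2).
Iteration 3: join on id=2 -> n13 (id 2, parent=1, d 3).
Iteration 4: join on id=1 -> n37 (id 1, parent=NULL, d 4).
Iteration 5: parent is NULL; no match; recursion stops.
SUM(d) = 0 + 1 + 2 + 3 + 4 = 10.

10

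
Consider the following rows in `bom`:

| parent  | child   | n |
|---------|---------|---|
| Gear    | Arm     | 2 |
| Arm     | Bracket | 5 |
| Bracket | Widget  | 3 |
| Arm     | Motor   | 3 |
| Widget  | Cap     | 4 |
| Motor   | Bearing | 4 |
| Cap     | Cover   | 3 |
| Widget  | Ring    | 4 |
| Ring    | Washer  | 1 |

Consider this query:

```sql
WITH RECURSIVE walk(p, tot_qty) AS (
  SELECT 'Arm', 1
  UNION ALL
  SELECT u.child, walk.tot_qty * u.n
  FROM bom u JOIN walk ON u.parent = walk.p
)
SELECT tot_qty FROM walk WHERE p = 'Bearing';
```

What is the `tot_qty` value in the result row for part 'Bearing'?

Base: (Arm, tot_qty=1).
Iteration 1: components of {Arm} -> Bracket = 1*5 = 5, Motor = 1*3 = 3.
Iteration 2: components of {Bracket,Motor} -> Bearing = 3*4 = 12, Widget = 5*3 = 15.
Iteration 3: components of {Bearing,Widget} -> Cap = 15*4 = 60, Ring = 15*4 = 60.
Iteration 4: components of {Cap,Ring} -> Cover = 60*3 = 180, Washer = 60*1 = 60.
Iteration 5: no further components; recursion stops.

12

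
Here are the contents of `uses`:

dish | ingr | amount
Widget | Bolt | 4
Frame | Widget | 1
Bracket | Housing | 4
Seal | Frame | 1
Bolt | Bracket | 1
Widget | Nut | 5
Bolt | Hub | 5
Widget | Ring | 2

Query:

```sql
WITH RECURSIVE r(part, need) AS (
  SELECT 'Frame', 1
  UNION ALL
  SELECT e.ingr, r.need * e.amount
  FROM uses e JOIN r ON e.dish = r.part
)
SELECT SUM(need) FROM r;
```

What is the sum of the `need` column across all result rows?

Base: (Frame, need=1).
Iteration 1: components of {Frame} -> Widget = 1*1 = 1.
Iteration 2: components of {Widget} -> Bolt = 1*4 = 4, Nut = 1*5 = 5, Ring = 1*2 = 2.
Iteration 3: components of {Bolt,Nut,Ring} -> Bracket = 4*1 = 4, Hub = 4*5 = 20.
Iteration 4: components of {Bracket,Hub} -> Housing = 4*4 = 16.
Iteration 5: no further components; recursion stops.
SUM(need) = 1 + 1 + 4 + 2 + 5 + 20 + 4 + 16 = 53.

53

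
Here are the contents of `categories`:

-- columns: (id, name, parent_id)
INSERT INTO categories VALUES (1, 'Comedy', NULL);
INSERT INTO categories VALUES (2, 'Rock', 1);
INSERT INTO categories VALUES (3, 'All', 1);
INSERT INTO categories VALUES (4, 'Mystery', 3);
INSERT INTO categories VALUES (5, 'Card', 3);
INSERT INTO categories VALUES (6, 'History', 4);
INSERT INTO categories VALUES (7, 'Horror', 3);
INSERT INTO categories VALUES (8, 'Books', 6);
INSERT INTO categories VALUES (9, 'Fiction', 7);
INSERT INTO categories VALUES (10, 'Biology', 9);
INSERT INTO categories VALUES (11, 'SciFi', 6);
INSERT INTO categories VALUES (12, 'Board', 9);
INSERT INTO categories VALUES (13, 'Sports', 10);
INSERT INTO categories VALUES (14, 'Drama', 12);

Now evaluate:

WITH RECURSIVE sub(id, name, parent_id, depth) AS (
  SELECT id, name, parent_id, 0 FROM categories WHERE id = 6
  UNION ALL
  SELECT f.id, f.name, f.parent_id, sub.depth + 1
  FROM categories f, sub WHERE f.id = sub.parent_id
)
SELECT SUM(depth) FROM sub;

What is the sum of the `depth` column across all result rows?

6

Base: id=6 (History), parent_id=4, depth 0.
Iteration 1: join on id=4 -> Mystery (id 4, parent_id=3, depth 1).
Iteration 2: join on id=3 -> All (id 3, parent_id=1, depth 2).
Iteration 3: join on id=1 -> Comedy (id 1, parent_id=NULL, depth 3).
Iteration 4: parent_id is NULL; no match; recursion stops.
SUM(depth) = 0 + 1 + 2 + 3 = 6.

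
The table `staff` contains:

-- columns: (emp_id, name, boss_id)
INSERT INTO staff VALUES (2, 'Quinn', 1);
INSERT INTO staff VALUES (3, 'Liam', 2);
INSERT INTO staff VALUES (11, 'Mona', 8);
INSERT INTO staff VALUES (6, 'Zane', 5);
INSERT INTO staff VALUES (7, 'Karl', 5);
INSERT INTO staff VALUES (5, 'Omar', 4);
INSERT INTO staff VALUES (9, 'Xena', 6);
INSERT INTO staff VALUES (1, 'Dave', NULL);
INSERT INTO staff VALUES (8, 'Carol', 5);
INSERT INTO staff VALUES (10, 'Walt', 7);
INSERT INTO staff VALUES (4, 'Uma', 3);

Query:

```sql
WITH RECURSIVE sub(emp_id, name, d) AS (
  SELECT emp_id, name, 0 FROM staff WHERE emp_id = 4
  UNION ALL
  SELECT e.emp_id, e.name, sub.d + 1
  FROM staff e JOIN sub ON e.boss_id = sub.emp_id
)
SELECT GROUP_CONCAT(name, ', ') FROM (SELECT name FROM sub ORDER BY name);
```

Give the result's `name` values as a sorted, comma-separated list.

Carol, Karl, Mona, Omar, Uma, Walt, Xena, Zane

Base: emp_id=4 (Uma) at d 0.
Iteration 1: rows with boss_id in {4} -> Omar (id 5, d 1).
Iteration 2: rows with boss_id in {5} -> Zane (id 6, d 2), Karl (id 7, d 2), Carol (id 8, d 2).
Iteration 3: rows with boss_id in {6,7,8} -> Xena (id 9, d 3), Walt (id 10, d 3), Mona (id 11, d 3).
Iteration 4: no rows with boss_id in {9,10,11}; recursion stops.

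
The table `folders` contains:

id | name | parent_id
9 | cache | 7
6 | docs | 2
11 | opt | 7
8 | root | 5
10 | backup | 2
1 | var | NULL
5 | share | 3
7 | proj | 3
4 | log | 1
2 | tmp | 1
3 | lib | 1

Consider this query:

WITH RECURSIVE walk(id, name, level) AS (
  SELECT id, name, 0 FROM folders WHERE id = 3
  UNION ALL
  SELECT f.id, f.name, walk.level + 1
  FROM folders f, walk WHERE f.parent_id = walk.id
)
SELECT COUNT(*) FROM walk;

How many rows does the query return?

Base: id=3 (lib) at level 0.
Iteration 1: rows with parent_id in {3} -> share (id 5, level 1), proj (id 7, level 1).
Iteration 2: rows with parent_id in {5,7} -> root (id 8, level 2), cache (id 9, level 2), opt (id 11, level 2).
Iteration 3: no rows with parent_id in {8,9,11}; recursion stops.
Total rows emitted: 6.

6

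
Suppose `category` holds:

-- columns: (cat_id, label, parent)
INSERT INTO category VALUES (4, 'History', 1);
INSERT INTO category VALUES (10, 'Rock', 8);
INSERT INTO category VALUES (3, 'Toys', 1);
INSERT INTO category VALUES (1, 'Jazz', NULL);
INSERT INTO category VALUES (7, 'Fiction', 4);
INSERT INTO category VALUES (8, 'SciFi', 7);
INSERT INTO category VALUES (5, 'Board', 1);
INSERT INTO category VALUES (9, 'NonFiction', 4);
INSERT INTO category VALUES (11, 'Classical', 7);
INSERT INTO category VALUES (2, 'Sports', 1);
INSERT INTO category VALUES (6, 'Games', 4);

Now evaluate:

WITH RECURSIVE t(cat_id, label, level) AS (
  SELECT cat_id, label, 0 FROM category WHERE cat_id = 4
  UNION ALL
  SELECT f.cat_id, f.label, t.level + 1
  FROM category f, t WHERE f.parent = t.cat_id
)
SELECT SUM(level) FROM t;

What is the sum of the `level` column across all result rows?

10

Base: cat_id=4 (History) at level 0.
Iteration 1: rows with parent in {4} -> Games (id 6, level 1), Fiction (id 7, level 1), NonFiction (id 9, level 1).
Iteration 2: rows with parent in {6,7,9} -> SciFi (id 8, level 2), Classical (id 11, level 2).
Iteration 3: rows with parent in {8,11} -> Rock (id 10, level 3).
Iteration 4: no rows with parent in {10}; recursion stops.
SUM(level) = 0 + 1 + 1 + 1 + 2 + 2 + 3 = 10.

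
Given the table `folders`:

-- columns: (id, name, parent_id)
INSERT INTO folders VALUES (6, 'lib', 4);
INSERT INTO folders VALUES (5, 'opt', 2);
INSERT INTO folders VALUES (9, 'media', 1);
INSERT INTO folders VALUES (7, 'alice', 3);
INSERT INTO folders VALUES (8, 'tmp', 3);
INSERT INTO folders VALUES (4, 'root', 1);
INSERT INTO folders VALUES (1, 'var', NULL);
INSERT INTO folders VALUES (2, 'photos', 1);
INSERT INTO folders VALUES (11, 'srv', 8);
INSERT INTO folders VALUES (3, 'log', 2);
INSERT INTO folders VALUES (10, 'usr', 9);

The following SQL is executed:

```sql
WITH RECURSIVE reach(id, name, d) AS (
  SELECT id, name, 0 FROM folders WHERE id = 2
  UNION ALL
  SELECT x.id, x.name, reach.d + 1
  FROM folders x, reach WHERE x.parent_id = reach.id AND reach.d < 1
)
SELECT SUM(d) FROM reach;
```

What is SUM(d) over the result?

2

Base: id=2 (photos) at d 0.
Iteration 1: rows with parent_id in {2} -> log (id 3, d 1), opt (id 5, d 1).
Iteration 2: d < 1 fails for all current rows; recursion stops.
SUM(d) = 0 + 1 + 1 = 2.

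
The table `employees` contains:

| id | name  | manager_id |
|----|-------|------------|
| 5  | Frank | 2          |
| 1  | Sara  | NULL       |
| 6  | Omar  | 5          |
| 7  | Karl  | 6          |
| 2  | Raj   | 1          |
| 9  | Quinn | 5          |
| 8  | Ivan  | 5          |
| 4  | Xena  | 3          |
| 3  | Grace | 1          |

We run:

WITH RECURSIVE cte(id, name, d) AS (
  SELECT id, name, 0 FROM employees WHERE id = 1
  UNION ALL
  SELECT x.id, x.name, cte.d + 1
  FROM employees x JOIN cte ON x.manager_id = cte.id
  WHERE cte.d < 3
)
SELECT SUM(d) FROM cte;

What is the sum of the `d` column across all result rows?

15

Base: id=1 (Sara) at d 0.
Iteration 1: rows with manager_id in {1} -> Raj (id 2, d 1), Grace (id 3, d 1).
Iteration 2: rows with manager_id in {2,3} -> Xena (id 4, d 2), Frank (id 5, d 2).
Iteration 3: rows with manager_id in {4,5} -> Omar (id 6, d 3), Ivan (id 8, d 3), Quinn (id 9, d 3).
Iteration 4: d < 3 fails for all current rows; recursion stops.
SUM(d) = 0 + 1 + 1 + 2 + 2 + 3 + 3 + 3 = 15.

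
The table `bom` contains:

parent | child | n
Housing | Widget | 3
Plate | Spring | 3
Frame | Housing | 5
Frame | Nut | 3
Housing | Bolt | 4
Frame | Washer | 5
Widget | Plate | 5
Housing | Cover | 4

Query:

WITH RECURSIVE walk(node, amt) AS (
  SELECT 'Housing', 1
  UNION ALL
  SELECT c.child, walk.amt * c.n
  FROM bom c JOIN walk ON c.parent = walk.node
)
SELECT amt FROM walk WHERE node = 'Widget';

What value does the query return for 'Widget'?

3

Base: (Housing, amt=1).
Iteration 1: components of {Housing} -> Bolt = 1*4 = 4, Cover = 1*4 = 4, Widget = 1*3 = 3.
Iteration 2: components of {Bolt,Cover,Widget} -> Plate = 3*5 = 15.
Iteration 3: components of {Plate} -> Spring = 15*3 = 45.
Iteration 4: no further components; recursion stops.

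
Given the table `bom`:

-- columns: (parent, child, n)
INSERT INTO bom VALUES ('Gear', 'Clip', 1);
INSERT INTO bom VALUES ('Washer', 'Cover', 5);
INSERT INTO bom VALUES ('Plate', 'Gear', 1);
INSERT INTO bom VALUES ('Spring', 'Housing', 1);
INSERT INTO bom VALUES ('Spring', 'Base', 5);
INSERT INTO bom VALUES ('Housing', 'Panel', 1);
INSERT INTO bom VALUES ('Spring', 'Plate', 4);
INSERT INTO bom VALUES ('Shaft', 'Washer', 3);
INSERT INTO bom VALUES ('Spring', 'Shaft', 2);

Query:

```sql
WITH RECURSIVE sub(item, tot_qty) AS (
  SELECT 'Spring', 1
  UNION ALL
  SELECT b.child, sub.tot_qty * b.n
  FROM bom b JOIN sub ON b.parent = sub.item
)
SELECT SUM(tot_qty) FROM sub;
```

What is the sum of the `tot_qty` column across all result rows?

58

Base: (Spring, tot_qty=1).
Iteration 1: components of {Spring} -> Base = 1*5 = 5, Housing = 1*1 = 1, Plate = 1*4 = 4, Shaft = 1*2 = 2.
Iteration 2: components of {Base,Housing,Plate,Shaft} -> Gear = 4*1 = 4, Panel = 1*1 = 1, Washer = 2*3 = 6.
Iteration 3: components of {Gear,Panel,Washer} -> Clip = 4*1 = 4, Cover = 6*5 = 30.
Iteration 4: no further components; recursion stops.
SUM(tot_qty) = 1 + 5 + 2 + 4 + 1 + 6 + 4 + 1 + 30 + 4 = 58.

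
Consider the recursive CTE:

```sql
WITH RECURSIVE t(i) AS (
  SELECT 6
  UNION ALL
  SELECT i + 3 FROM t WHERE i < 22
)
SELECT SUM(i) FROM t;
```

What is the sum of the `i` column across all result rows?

Base: i=6.
Iteration 1: 6 < 22 holds -> i = 6 + 3 = 9.
Iteration 2: 9 < 22 holds -> i = 9 + 3 = 12.
Iteration 3: 12 < 22 holds -> i = 12 + 3 = 15.
Iteration 4: 15 < 22 holds -> i = 15 + 3 = 18.
Iteration 5: 18 < 22 holds -> i = 18 + 3 = 21.
Iteration 6: 21 < 22 holds -> i = 21 + 3 = 24.
Iteration 7: 24 < 22 fails; recursion stops.
SUM(i) = 6 + 9 + 12 + 15 + 18 + 21 + 24 = 105.

105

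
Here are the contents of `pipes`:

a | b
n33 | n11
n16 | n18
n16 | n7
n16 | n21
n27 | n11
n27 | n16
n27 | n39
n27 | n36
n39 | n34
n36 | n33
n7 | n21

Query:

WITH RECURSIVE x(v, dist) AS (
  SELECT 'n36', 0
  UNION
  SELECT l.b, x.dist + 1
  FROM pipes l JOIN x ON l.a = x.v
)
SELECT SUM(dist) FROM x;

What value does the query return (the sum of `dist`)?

Base: (n36, dist=0).
Iteration 1: edges from {n36} -> (n33, dist=1).
Iteration 2: edges from {n33} -> (n11, dist=2).
Iteration 3: no outgoing edges from {n11}; recursion stops.
SUM(dist) = 0 + 1 + 2 = 3.

3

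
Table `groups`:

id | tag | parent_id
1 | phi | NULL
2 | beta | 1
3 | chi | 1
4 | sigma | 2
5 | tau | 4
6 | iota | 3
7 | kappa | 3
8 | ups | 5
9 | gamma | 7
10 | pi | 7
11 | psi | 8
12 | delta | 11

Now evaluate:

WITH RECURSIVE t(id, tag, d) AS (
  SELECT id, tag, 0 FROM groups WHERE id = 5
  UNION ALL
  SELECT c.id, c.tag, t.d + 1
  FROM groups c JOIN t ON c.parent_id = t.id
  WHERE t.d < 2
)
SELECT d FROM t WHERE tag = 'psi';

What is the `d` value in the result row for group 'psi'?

2

Base: id=5 (tau) at d 0.
Iteration 1: rows with parent_id in {5} -> ups (id 8, d 1).
Iteration 2: rows with parent_id in {8} -> psi (id 11, d 2).
Iteration 3: d < 2 fails for all current rows; recursion stops.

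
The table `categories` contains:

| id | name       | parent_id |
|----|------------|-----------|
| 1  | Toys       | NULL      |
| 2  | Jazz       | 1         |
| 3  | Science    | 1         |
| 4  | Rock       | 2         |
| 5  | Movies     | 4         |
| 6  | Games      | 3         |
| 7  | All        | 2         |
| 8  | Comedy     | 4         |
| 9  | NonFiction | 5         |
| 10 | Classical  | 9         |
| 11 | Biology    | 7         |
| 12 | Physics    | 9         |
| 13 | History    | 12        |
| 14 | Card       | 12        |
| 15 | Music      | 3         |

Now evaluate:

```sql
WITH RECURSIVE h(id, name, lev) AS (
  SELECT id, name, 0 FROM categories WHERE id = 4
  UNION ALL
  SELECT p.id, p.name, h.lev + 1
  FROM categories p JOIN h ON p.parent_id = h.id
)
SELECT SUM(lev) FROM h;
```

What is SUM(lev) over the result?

Base: id=4 (Rock) at lev 0.
Iteration 1: rows with parent_id in {4} -> Movies (id 5, lev 1), Comedy (id 8, lev 1).
Iteration 2: rows with parent_id in {5,8} -> NonFiction (id 9, lev 2).
Iteration 3: rows with parent_id in {9} -> Classical (id 10, lev 3), Physics (id 12, lev 3).
Iteration 4: rows with parent_id in {10,12} -> History (id 13, lev 4), Card (id 14, lev 4).
Iteration 5: no rows with parent_id in {13,14}; recursion stops.
SUM(lev) = 0 + 1 + 1 + 2 + 3 + 3 + 4 + 4 = 18.

18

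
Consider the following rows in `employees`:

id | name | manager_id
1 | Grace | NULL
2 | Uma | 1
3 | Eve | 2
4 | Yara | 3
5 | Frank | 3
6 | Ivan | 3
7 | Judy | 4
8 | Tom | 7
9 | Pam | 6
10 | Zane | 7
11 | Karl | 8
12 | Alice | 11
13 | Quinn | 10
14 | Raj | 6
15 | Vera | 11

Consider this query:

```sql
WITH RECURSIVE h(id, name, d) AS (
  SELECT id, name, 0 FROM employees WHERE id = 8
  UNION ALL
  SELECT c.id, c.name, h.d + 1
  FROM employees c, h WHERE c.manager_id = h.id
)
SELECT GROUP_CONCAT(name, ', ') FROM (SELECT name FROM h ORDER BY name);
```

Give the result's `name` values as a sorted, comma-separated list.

Base: id=8 (Tom) at d 0.
Iteration 1: rows with manager_id in {8} -> Karl (id 11, d 1).
Iteration 2: rows with manager_id in {11} -> Alice (id 12, d 2), Vera (id 15, d 2).
Iteration 3: no rows with manager_id in {12,15}; recursion stops.

Alice, Karl, Tom, Vera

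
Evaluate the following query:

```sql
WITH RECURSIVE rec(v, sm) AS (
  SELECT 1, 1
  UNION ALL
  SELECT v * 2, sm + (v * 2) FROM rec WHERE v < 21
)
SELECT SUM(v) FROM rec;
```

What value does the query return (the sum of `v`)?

63

Base: v=1, sm=1.
Iteration 1: 1 < 21 holds -> v = 1 * 2 = 2, sm = 1 + 2 = 3.
Iteration 2: 2 < 21 holds -> v = 2 * 2 = 4, sm = 3 + 4 = 7.
Iteration 3: 4 < 21 holds -> v = 4 * 2 = 8, sm = 7 + 8 = 15.
Iteration 4: 8 < 21 holds -> v = 8 * 2 = 16, sm = 15 + 16 = 31.
Iteration 5: 16 < 21 holds -> v = 16 * 2 = 32, sm = 31 + 32 = 63.
Iteration 6: 32 < 21 fails; recursion stops.
SUM(v) = 1 + 2 + 4 + 8 + 16 + 32 = 63.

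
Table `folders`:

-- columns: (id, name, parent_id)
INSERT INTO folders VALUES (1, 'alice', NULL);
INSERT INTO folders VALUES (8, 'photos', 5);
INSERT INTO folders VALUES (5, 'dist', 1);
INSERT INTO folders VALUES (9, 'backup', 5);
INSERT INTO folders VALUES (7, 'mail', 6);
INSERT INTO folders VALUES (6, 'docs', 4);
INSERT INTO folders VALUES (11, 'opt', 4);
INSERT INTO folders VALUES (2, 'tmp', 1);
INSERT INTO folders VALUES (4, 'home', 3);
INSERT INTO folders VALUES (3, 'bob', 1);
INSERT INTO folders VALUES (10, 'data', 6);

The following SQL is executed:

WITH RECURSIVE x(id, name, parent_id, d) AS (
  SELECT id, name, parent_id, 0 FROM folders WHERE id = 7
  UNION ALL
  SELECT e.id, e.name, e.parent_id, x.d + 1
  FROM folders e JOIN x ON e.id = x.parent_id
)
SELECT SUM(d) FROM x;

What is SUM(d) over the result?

10

Base: id=7 (mail), parent_id=6, d 0.
Iteration 1: join on id=6 -> docs (id 6, parent_id=4, d 1).
Iteration 2: join on id=4 -> home (id 4, parent_id=3, d 2).
Iteration 3: join on id=3 -> bob (id 3, parent_id=1, d 3).
Iteration 4: join on id=1 -> alice (id 1, parent_id=NULL, d 4).
Iteration 5: parent_id is NULL; no match; recursion stops.
SUM(d) = 0 + 1 + 2 + 3 + 4 = 10.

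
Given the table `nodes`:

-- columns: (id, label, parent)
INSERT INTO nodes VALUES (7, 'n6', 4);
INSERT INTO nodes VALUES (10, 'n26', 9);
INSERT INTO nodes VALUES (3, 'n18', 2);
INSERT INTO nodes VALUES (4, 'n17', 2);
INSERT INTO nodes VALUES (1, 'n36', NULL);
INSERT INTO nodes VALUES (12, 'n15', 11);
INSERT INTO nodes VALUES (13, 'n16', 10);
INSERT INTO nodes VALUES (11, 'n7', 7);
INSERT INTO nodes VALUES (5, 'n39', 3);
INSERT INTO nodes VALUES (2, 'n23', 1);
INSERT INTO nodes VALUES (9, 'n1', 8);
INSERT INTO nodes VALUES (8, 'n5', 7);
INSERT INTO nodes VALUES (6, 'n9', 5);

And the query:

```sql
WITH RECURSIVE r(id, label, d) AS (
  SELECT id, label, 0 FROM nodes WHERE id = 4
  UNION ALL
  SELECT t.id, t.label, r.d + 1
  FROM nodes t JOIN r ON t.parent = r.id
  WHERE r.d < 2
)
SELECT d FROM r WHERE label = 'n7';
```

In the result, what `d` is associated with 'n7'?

2

Base: id=4 (n17) at d 0.
Iteration 1: rows with parent in {4} -> n6 (id 7, d 1).
Iteration 2: rows with parent in {7} -> n5 (id 8, d 2), n7 (id 11, d 2).
Iteration 3: d < 2 fails for all current rows; recursion stops.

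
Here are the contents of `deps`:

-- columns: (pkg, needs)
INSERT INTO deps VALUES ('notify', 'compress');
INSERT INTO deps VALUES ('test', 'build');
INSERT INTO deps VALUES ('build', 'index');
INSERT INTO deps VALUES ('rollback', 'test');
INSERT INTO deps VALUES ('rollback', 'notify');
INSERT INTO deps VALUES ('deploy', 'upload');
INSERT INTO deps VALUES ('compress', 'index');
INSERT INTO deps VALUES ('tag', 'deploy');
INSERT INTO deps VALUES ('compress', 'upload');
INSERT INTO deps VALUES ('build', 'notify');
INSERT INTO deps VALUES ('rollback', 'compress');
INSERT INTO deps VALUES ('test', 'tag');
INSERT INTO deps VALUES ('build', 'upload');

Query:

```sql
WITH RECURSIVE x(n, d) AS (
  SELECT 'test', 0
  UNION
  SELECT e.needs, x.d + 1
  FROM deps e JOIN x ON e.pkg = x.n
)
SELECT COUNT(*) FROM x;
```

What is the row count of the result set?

11

Base: (test, d=0).
Iteration 1: edges from {test} -> (build, d=1), (tag, d=1).
Iteration 2: edges from {build,tag} -> (deploy, d=2), (index, d=2), (notify, d=2), (upload, d=2).
Iteration 3: edges from {deploy,index,notify,upload} -> (compress, d=3), (upload, d=3).
Iteration 4: edges from {compress,upload} -> (index, d=4), (upload, d=4).
Iteration 5: no outgoing edges from {index,upload}; recursion stops.
Total rows emitted: 11.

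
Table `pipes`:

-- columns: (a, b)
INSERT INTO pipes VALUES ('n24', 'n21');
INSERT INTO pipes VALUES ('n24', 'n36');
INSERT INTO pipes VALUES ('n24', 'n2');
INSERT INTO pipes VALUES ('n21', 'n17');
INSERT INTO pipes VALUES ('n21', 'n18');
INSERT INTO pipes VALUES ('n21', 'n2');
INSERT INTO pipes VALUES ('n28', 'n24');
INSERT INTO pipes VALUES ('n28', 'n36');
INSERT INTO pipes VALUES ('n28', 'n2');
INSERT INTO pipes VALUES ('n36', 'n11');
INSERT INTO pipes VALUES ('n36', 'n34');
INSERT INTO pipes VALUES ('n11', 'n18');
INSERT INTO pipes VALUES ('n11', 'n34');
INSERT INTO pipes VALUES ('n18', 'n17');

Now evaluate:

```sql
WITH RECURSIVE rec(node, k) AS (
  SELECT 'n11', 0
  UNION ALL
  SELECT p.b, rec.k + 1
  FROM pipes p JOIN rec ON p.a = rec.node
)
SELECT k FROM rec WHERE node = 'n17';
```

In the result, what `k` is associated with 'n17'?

2

Base: (n11, k=0).
Iteration 1: edges from {n11} -> (n18, k=1), (n34, k=1).
Iteration 2: edges from {n18,n34} -> (n17, k=2).
Iteration 3: no outgoing edges from {n17}; recursion stops.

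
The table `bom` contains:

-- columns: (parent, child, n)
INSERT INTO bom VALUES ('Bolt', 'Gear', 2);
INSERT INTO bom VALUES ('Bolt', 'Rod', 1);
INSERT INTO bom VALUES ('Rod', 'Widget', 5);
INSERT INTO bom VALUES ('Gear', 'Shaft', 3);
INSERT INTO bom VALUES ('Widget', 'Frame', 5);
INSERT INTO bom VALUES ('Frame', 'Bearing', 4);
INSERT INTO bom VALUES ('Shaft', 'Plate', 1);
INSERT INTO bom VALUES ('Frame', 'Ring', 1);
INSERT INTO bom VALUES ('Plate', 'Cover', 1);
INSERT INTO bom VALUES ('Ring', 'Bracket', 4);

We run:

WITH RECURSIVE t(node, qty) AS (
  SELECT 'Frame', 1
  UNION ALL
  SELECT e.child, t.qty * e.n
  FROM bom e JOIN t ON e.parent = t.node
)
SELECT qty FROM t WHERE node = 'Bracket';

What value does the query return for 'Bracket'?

Base: (Frame, qty=1).
Iteration 1: components of {Frame} -> Bearing = 1*4 = 4, Ring = 1*1 = 1.
Iteration 2: components of {Bearing,Ring} -> Bracket = 1*4 = 4.
Iteration 3: no further components; recursion stops.

4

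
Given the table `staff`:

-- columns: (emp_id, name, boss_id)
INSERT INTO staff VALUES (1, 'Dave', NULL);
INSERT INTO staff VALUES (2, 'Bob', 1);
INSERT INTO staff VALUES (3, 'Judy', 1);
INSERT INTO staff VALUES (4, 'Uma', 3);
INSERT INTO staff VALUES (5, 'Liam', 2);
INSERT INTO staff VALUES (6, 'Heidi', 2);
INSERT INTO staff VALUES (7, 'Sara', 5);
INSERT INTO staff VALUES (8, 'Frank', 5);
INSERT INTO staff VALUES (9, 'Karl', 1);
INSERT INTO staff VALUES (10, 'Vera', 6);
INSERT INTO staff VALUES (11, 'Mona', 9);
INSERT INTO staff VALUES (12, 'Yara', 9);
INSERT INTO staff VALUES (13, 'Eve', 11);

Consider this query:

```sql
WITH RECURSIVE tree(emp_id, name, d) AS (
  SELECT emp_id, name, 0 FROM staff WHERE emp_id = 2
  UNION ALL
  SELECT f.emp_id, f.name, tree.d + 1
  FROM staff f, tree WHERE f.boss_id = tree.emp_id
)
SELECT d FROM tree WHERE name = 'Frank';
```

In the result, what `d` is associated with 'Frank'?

Base: emp_id=2 (Bob) at d 0.
Iteration 1: rows with boss_id in {2} -> Liam (id 5, d 1), Heidi (id 6, d 1).
Iteration 2: rows with boss_id in {5,6} -> Sara (id 7, d 2), Frank (id 8, d 2), Vera (id 10, d 2).
Iteration 3: no rows with boss_id in {7,8,10}; recursion stops.

2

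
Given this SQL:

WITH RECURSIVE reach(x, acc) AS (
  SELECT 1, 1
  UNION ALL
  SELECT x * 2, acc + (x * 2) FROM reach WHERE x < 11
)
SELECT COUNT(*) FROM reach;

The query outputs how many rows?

5

Base: x=1, acc=1.
Iteration 1: 1 < 11 holds -> x = 1 * 2 = 2, acc = 1 + 2 = 3.
Iteration 2: 2 < 11 holds -> x = 2 * 2 = 4, acc = 3 + 4 = 7.
Iteration 3: 4 < 11 holds -> x = 4 * 2 = 8, acc = 7 + 8 = 15.
Iteration 4: 8 < 11 holds -> x = 8 * 2 = 16, acc = 15 + 16 = 31.
Iteration 5: 16 < 11 fails; recursion stops.
Total rows emitted: 5.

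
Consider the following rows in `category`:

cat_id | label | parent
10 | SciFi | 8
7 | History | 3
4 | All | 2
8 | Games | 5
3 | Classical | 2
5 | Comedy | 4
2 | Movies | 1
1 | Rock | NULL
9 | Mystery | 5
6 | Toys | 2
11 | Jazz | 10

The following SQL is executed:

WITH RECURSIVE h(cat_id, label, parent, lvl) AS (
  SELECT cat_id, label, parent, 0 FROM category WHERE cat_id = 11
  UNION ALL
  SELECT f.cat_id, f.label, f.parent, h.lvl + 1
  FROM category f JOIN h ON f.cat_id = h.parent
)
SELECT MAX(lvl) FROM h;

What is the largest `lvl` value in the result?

Base: cat_id=11 (Jazz), parent=10, lvl 0.
Iteration 1: join on cat_id=10 -> SciFi (id 10, parent=8, lvl 1).
Iteration 2: join on cat_id=8 -> Games (id 8, parent=5, lvl 2).
Iteration 3: join on cat_id=5 -> Comedy (id 5, parent=4, lvl 3).
Iteration 4: join on cat_id=4 -> All (id 4, parent=2, lvl 4).
Iteration 5: join on cat_id=2 -> Movies (id 2, parent=1, lvl 5).
Iteration 6: join on cat_id=1 -> Rock (id 1, parent=NULL, lvl 6).
Iteration 7: parent is NULL; no match; recursion stops.
lvl values: 0, 1, 2, 3, 4, 5, 6; the maximum is 6.

6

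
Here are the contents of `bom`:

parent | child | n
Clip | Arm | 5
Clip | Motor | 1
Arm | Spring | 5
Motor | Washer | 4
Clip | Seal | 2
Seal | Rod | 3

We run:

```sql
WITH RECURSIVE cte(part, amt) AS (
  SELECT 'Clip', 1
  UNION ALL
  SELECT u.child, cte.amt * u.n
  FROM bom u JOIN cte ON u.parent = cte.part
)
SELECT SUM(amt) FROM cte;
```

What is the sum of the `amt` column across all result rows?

44

Base: (Clip, amt=1).
Iteration 1: components of {Clip} -> Arm = 1*5 = 5, Motor = 1*1 = 1, Seal = 1*2 = 2.
Iteration 2: components of {Arm,Motor,Seal} -> Rod = 2*3 = 6, Spring = 5*5 = 25, Washer = 1*4 = 4.
Iteration 3: no further components; recursion stops.
SUM(amt) = 1 + 5 + 1 + 2 + 25 + 4 + 6 = 44.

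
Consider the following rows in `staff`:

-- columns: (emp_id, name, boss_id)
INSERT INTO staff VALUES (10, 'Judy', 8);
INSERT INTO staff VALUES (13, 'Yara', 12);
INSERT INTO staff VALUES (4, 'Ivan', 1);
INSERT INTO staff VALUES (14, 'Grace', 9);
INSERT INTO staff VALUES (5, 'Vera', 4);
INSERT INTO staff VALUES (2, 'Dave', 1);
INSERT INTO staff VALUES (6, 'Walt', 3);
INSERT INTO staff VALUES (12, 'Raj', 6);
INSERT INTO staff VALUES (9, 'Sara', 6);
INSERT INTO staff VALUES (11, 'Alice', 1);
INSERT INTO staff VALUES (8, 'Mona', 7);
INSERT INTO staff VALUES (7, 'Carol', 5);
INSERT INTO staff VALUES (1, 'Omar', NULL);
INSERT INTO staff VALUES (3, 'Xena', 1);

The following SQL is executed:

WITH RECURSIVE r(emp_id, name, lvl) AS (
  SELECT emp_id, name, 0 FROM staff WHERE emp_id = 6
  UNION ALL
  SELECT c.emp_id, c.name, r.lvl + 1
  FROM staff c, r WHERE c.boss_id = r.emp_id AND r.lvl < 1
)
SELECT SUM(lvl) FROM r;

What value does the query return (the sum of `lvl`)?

Base: emp_id=6 (Walt) at lvl 0.
Iteration 1: rows with boss_id in {6} -> Sara (id 9, lvl 1), Raj (id 12, lvl 1).
Iteration 2: lvl < 1 fails for all current rows; recursion stops.
SUM(lvl) = 0 + 1 + 1 = 2.

2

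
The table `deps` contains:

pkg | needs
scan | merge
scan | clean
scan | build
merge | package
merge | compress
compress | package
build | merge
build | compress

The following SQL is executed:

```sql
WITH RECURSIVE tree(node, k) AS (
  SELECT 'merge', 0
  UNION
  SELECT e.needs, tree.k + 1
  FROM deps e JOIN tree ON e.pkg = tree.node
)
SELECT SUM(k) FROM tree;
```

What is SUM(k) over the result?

Base: (merge, k=0).
Iteration 1: edges from {merge} -> (compress, k=1), (package, k=1).
Iteration 2: edges from {compress,package} -> (package, k=2).
Iteration 3: no outgoing edges from {package}; recursion stops.
SUM(k) = 0 + 1 + 1 + 2 = 4.

4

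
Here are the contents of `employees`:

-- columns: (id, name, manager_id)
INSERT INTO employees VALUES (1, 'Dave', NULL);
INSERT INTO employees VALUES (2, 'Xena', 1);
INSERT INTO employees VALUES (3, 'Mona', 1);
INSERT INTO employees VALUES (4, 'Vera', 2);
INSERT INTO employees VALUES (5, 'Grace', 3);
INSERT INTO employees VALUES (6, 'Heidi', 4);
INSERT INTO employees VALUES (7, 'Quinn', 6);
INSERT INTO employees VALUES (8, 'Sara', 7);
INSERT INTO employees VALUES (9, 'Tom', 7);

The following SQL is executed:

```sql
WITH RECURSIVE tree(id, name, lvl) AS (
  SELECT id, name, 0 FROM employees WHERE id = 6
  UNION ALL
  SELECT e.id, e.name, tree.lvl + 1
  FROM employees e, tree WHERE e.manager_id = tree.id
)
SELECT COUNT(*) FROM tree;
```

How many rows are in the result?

4

Base: id=6 (Heidi) at lvl 0.
Iteration 1: rows with manager_id in {6} -> Quinn (id 7, lvl 1).
Iteration 2: rows with manager_id in {7} -> Sara (id 8, lvl 2), Tom (id 9, lvl 2).
Iteration 3: no rows with manager_id in {8,9}; recursion stops.
Total rows emitted: 4.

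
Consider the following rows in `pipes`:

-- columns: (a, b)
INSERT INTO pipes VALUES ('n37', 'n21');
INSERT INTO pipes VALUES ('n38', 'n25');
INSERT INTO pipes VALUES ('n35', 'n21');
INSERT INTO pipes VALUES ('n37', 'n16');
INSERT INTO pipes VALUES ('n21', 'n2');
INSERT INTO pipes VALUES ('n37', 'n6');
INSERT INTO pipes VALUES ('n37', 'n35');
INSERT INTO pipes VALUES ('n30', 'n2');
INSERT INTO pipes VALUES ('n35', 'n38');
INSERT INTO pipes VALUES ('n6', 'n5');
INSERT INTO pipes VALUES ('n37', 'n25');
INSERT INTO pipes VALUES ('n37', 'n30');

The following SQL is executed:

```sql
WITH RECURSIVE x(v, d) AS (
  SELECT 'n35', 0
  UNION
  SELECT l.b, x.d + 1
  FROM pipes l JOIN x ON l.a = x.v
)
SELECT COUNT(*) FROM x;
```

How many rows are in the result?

5

Base: (n35, d=0).
Iteration 1: edges from {n35} -> (n21, d=1), (n38, d=1).
Iteration 2: edges from {n21,n38} -> (n2, d=2), (n25, d=2).
Iteration 3: no outgoing edges from {n2,n25}; recursion stops.
Total rows emitted: 5.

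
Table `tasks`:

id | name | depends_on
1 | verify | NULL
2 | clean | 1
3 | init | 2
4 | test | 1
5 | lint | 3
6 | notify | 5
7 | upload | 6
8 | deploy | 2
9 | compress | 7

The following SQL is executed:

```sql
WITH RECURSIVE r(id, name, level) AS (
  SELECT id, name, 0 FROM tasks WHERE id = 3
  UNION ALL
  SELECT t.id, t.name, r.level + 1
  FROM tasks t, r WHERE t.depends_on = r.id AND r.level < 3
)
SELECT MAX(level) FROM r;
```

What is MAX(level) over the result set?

Base: id=3 (init) at level 0.
Iteration 1: rows with depends_on in {3} -> lint (id 5, level 1).
Iteration 2: rows with depends_on in {5} -> notify (id 6, level 2).
Iteration 3: rows with depends_on in {6} -> upload (id 7, level 3).
Iteration 4: level < 3 fails for all current rows; recursion stops.
level values: 0, 1, 2, 3; the maximum is 3.

3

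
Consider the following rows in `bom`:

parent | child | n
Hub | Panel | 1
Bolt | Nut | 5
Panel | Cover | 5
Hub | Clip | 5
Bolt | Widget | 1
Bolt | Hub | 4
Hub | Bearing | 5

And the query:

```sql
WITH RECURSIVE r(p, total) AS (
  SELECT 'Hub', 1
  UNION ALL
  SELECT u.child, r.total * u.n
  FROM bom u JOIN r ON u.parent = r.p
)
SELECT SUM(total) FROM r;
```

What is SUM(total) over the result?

Base: (Hub, total=1).
Iteration 1: components of {Hub} -> Bearing = 1*5 = 5, Clip = 1*5 = 5, Panel = 1*1 = 1.
Iteration 2: components of {Bearing,Clip,Panel} -> Cover = 1*5 = 5.
Iteration 3: no further components; recursion stops.
SUM(total) = 1 + 1 + 5 + 5 + 5 = 17.

17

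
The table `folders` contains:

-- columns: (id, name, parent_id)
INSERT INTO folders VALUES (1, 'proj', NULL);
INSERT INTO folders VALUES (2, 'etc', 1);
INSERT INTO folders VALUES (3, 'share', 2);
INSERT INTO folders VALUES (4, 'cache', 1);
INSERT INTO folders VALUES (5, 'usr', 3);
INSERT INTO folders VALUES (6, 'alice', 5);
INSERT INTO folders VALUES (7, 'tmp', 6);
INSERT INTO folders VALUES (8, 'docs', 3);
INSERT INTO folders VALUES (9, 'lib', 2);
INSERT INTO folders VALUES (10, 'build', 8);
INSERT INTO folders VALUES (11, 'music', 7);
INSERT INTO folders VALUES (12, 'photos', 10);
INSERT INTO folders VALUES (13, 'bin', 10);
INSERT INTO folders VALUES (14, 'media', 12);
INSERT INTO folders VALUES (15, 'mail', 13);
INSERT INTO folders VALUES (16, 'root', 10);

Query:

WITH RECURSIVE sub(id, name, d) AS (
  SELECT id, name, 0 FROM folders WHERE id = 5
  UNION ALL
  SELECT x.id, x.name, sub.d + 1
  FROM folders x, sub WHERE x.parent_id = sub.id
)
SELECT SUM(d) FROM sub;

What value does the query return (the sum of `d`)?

6

Base: id=5 (usr) at d 0.
Iteration 1: rows with parent_id in {5} -> alice (id 6, d 1).
Iteration 2: rows with parent_id in {6} -> tmp (id 7, d 2).
Iteration 3: rows with parent_id in {7} -> music (id 11, d 3).
Iteration 4: no rows with parent_id in {11}; recursion stops.
SUM(d) = 0 + 1 + 2 + 3 = 6.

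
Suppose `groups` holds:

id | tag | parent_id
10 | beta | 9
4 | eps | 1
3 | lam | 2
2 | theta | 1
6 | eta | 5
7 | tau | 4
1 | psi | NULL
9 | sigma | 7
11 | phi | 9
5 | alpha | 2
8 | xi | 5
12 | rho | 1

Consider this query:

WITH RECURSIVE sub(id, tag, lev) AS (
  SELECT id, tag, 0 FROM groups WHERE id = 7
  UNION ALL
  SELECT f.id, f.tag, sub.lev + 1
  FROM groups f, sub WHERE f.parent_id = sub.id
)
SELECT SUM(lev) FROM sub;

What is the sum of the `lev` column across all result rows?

5

Base: id=7 (tau) at lev 0.
Iteration 1: rows with parent_id in {7} -> sigma (id 9, lev 1).
Iteration 2: rows with parent_id in {9} -> beta (id 10, lev 2), phi (id 11, lev 2).
Iteration 3: no rows with parent_id in {10,11}; recursion stops.
SUM(lev) = 0 + 1 + 2 + 2 = 5.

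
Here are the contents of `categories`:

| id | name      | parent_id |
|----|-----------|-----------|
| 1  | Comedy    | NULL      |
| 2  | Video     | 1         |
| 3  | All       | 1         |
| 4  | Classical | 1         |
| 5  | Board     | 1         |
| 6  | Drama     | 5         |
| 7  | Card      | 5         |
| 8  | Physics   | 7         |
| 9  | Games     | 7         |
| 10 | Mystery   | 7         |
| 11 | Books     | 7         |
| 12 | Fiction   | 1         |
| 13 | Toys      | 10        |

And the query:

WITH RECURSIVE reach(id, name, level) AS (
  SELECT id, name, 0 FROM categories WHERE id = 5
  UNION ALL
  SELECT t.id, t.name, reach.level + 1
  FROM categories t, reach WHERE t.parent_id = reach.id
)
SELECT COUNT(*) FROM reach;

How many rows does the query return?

8

Base: id=5 (Board) at level 0.
Iteration 1: rows with parent_id in {5} -> Drama (id 6, level 1), Card (id 7, level 1).
Iteration 2: rows with parent_id in {6,7} -> Physics (id 8, level 2), Games (id 9, level 2), Mystery (id 10, level 2), Books (id 11, level 2).
Iteration 3: rows with parent_id in {8,9,10,11} -> Toys (id 13, level 3).
Iteration 4: no rows with parent_id in {13}; recursion stops.
Total rows emitted: 8.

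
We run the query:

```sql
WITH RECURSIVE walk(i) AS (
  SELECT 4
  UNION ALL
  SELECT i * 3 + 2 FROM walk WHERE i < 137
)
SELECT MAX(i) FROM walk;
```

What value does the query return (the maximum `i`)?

Base: i=4.
Iteration 1: 4 < 137 holds -> i = 4 * 3 + 2 = 14.
Iteration 2: 14 < 137 holds -> i = 14 * 3 + 2 = 44.
Iteration 3: 44 < 137 holds -> i = 44 * 3 + 2 = 134.
Iteration 4: 134 < 137 holds -> i = 134 * 3 + 2 = 404.
Iteration 5: 404 < 137 fails; recursion stops.
i values: 4, 14, 44, 134, 404; the maximum is 404.

404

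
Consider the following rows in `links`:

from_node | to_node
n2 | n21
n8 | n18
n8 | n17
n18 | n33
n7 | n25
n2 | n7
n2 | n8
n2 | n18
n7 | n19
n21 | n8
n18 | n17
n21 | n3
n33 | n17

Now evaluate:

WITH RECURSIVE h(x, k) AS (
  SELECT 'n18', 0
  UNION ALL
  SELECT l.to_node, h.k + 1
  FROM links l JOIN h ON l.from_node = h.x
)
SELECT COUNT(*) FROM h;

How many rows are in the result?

Base: (n18, k=0).
Iteration 1: edges from {n18} -> (n17, k=1), (n33, k=1).
Iteration 2: edges from {n17,n33} -> (n17, k=2).
Iteration 3: no outgoing edges from {n17}; recursion stops.
Total rows emitted: 4.

4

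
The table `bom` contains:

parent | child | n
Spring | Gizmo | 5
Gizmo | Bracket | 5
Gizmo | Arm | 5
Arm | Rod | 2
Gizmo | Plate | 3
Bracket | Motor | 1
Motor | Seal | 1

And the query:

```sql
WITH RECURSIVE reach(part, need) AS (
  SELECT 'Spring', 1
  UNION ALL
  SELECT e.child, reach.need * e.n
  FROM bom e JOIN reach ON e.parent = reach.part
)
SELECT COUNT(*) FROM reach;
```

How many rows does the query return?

Base: (Spring, need=1).
Iteration 1: components of {Spring} -> Gizmo = 1*5 = 5.
Iteration 2: components of {Gizmo} -> Arm = 5*5 = 25, Bracket = 5*5 = 25, Plate = 5*3 = 15.
Iteration 3: components of {Arm,Bracket,Plate} -> Motor = 25*1 = 25, Rod = 25*2 = 50.
Iteration 4: components of {Motor,Rod} -> Seal = 25*1 = 25.
Iteration 5: no further components; recursion stops.
Total rows emitted: 8.

8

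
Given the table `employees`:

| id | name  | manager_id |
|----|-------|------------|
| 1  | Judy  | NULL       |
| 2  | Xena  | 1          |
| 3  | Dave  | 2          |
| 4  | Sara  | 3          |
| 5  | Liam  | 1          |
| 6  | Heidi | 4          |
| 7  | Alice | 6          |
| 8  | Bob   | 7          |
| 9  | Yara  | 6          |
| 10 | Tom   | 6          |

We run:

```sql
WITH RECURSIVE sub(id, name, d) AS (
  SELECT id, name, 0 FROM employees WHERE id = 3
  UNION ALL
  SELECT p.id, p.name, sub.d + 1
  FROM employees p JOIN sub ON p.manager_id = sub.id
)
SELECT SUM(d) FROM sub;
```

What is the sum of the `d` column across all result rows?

Base: id=3 (Dave) at d 0.
Iteration 1: rows with manager_id in {3} -> Sara (id 4, d 1).
Iteration 2: rows with manager_id in {4} -> Heidi (id 6, d 2).
Iteration 3: rows with manager_id in {6} -> Alice (id 7, d 3), Yara (id 9, d 3), Tom (id 10, d 3).
Iteration 4: rows with manager_id in {7,9,10} -> Bob (id 8, d 4).
Iteration 5: no rows with manager_id in {8}; recursion stops.
SUM(d) = 0 + 1 + 2 + 3 + 3 + 3 + 4 = 16.

16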